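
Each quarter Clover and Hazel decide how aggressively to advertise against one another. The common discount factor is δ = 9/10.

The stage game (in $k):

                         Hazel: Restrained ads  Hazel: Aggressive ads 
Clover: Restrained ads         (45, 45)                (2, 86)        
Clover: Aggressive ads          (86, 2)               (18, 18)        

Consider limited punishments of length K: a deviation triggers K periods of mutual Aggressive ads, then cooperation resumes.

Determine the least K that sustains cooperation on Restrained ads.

2

No profitable deviation requires (45−18)(δ+…+δ^K) ≥ 86−45, i.e. δ+…+δ^K ≥ 41/27 ≈ 1.5185.
With δ = 9/10, the partial sums are K=1: 0.9000, K=2: 1.7100.
K = 2 is the first length at which the sum reaches 1.5185.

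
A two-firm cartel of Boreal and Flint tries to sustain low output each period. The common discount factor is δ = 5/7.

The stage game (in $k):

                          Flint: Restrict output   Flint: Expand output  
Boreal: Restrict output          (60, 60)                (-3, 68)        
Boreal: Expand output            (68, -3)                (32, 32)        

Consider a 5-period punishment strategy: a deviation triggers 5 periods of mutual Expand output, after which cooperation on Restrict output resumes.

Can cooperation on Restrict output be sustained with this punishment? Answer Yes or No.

Yes

A one-shot deviation gives 68 now, then 32 for 5 periods, then back to 60.
Gain from deviating: (68−60) today; loss: (60−32) in each of the next 5 periods.
No-deviation condition: (60−32)(δ+…+δ^5) ≥ 68−60, i.e. δ+…+δ^5 ≥ 2/7.
At δ = 5/7: δ+…+δ^5 = 2.0352 ≥ 0.2857.
So cooperation is sustainable.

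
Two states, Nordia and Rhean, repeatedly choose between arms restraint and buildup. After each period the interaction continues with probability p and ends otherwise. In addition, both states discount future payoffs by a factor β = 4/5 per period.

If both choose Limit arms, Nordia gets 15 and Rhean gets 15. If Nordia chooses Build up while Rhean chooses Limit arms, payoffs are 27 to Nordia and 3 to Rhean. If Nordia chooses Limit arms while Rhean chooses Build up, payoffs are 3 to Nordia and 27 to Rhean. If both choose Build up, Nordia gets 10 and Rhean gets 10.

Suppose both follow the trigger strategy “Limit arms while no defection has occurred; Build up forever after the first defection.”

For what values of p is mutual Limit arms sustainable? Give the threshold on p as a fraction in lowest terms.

15/17

Expected continuation weight on next period's payoff is β·p = 4/5·p, which plays the role of the discount factor.
Cooperation requires 4/5·p ≥ (27−15)/(27−10) = 12/17, hence p ≥ 15/17.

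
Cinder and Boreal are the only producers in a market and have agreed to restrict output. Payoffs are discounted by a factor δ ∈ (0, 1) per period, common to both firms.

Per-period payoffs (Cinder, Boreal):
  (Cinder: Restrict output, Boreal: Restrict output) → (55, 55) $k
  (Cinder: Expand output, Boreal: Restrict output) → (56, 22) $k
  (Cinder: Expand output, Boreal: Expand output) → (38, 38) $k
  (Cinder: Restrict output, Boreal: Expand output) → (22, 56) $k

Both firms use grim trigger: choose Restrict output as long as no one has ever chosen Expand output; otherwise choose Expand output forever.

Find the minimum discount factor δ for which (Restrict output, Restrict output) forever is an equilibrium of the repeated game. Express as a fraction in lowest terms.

1/18

55/(1−δ) ≥ 56 + 38δ/(1−δ)
55 ≥ 56 − 18δ
δ ≥ 1/18.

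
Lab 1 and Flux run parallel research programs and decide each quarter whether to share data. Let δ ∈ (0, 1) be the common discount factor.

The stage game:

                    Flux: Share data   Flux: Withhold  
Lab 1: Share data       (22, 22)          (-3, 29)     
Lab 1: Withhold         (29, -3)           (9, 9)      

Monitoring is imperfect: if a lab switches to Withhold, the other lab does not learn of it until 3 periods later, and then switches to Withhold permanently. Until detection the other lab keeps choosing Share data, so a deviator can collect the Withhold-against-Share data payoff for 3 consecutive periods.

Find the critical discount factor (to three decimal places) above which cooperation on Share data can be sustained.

0.705

A deviator earns 29 for 3 periods, then 9 forever; cooperating earns 22 forever. Multiplying the IC by (1−δ):
22 ≥ 29(1−δ^3) + 9δ^3, so 20·δ^3 ≥ 7 and δ^3 ≥ 7/20.
δ ≥ (7/20)^(1/3) ≈ 0.705.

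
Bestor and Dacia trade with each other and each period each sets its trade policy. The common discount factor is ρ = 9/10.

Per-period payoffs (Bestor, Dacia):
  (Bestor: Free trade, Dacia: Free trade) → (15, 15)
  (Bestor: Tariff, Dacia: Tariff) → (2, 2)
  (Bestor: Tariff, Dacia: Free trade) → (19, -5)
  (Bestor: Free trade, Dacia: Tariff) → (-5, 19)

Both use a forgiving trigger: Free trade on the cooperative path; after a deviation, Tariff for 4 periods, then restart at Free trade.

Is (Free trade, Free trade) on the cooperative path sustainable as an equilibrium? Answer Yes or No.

Yes

Comparing payoff streams over the 5 periods until play realigns: cooperate → 15(1+ρ+…+ρ^4); deviate → 19 + 2(ρ+…+ρ^4).
Cooperation is sustained iff (15−2)(ρ+…+ρ^4) ≥ 19−15.
ρ+…+ρ^4 = 9/10·(1−(9/10)^4)/(1−9/10) = 3.0951, and (19−15)/(15−2) = 0.3077.
3.0951 ≥ 0.3077, so cooperation is sustainable.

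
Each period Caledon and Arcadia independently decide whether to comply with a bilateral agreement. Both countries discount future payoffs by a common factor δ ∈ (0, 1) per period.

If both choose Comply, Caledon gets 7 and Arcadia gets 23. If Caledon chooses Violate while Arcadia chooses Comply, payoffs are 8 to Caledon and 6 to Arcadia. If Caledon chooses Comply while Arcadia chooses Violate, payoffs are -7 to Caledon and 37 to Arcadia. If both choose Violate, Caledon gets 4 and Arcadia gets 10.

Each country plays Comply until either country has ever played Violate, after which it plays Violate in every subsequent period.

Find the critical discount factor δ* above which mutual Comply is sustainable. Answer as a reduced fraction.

14/27

Caledon: cooperation gives 7 each period; deviation gives 8 once then 4 forever.
  7/(1−δ) ≥ 8 + 4δ/(1−δ) ⇒ δ ≥ 1/4.
Arcadia: cooperation gives 23 each period; deviation gives 37 once then 10 forever.
  δ ≥ 14/27.
Both must hold, so the binding constraint is Arcadia's: δ ≥ 14/27.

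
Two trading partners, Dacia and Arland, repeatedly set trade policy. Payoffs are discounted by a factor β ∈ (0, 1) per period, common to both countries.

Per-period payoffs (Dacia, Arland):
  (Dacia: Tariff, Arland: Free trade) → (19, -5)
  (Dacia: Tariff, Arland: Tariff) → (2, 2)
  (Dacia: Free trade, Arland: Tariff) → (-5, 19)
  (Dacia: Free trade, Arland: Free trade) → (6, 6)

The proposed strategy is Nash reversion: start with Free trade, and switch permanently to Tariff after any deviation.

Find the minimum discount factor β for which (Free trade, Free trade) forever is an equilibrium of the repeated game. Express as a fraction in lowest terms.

Cooperation forever yields 6 each period: 6/(1−β).
Deviating yields 19 once, then 2 forever: 19 + 2β/(1−β).
No profitable deviation requires 6/(1−β) ≥ 19 + 2β/(1−β).
Multiplying by (1−β): 6 ≥ 19(1−β) + 2β = 19 − 17β.
So 17β ≥ 13, i.e. β ≥ 13/17.

13/17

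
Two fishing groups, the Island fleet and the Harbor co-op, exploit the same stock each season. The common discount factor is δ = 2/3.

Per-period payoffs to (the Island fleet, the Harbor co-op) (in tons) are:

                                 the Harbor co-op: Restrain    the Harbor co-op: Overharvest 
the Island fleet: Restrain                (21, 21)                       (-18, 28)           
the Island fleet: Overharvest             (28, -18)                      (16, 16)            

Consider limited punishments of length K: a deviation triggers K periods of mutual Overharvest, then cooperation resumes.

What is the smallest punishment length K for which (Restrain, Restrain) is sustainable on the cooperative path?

3

IC: δ(1−δ^K)/(1−δ) ≥ (28−21)/(21−16) = 7/5.
With δ = 2/3: need 1 − δ^K ≥ 7/5·(1−2/3)/(2/3), i.e. δ^K ≤ 0.3000.
Since (2/3)^2 = 0.4444 and (2/3)^3 = 0.2963, the smallest such K is 3.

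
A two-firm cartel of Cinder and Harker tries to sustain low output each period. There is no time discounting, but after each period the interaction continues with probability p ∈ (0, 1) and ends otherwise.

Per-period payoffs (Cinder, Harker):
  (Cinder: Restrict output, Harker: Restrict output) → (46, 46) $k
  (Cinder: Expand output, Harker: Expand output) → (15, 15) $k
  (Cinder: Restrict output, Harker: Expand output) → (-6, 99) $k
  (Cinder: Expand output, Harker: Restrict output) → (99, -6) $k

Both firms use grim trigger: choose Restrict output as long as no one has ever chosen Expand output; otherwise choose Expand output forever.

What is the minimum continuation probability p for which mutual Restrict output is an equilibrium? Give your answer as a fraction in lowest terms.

Expected cooperation value is 46 + p·46 + p²·46 + … = 46/(1−p); deviation gives 99 + p·15/(1−p).
46 ≥ 99(1−p) + 15p ⇒ 84p ≥ 53 ⇒ p ≥ 53/84.

53/84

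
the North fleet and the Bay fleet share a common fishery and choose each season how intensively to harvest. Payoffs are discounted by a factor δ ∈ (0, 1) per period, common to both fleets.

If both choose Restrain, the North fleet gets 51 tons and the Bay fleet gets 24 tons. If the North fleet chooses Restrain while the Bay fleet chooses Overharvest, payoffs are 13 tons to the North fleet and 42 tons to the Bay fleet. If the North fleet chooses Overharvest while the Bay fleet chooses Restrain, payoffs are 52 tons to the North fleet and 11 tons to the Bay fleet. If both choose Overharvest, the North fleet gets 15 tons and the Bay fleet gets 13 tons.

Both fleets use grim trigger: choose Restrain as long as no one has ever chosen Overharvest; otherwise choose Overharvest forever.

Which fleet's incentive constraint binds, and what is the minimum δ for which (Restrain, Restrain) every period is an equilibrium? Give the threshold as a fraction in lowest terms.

the North fleet's threshold: (52−51)/(52−15) = 1/37.
the Bay fleet's threshold: (42−24)/(42−13) = 18/29.
1/37 < 18/29, so the Bay fleet binds and δ* = 18/29.

the Bay fleet; δ ≥ 18/29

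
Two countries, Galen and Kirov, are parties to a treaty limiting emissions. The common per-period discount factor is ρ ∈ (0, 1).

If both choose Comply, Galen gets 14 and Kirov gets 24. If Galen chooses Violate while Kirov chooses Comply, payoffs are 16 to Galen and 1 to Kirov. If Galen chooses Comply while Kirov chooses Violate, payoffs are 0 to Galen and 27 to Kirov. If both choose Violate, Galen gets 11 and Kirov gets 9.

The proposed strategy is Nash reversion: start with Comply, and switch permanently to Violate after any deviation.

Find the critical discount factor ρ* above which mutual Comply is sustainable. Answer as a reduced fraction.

2/5

For Galen: deviation gain 16−14 = 2, per-period punishment loss 14−11 = 3. IC gives ρ ≥ 2/5.
For Kirov: gain 3, loss 15 per period, so ρ ≥ 3/18 = 1/6.
The tighter constraint is Galen's, so cooperation needs ρ ≥ 2/5.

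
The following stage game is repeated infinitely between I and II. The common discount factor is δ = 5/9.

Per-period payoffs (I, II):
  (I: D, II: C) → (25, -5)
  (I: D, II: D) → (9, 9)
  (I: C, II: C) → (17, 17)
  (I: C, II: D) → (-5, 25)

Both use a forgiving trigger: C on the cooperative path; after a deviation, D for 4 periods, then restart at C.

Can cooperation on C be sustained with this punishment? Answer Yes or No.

A one-shot deviation gives 25 now, then 9 for 4 periods, then back to 17.
Gain from deviating: (25−17) today; loss: (17−9) in each of the next 4 periods.
No-deviation condition: (17−9)(δ+…+δ^4) ≥ 25−17, i.e. δ+…+δ^4 ≥ 1.
At δ = 5/9: δ+…+δ^4 = 1.1309 ≥ 1.0000.
So cooperation is sustainable.

Yes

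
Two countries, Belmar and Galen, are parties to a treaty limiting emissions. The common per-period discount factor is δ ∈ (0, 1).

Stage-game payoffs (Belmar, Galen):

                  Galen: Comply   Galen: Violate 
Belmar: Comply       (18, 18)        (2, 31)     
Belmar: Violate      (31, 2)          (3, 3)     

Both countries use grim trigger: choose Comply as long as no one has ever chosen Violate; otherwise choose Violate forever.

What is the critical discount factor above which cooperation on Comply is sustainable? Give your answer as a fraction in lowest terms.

One-period gain from deviating is 31 − 18 = 13. The loss is 18 − 3 = 15 in every subsequent period, with present value 15·δ/(1−δ).
Deviation is unprofitable when 15·δ/(1−δ) ≥ 13, i.e. δ/(1−δ) ≥ 13/15.
Equivalently δ ≥ 13/(13+15) = 13/28.

13/28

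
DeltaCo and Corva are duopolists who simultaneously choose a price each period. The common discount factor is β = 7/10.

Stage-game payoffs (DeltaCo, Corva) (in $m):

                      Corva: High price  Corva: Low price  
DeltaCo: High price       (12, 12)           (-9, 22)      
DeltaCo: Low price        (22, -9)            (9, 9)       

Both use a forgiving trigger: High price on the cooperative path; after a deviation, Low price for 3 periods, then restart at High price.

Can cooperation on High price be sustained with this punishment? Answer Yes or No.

A one-shot deviation gives 22 now, then 9 for 3 periods, then back to 12.
Gain from deviating: (22−12) today; loss: (12−9) in each of the next 3 periods.
No-deviation condition: (12−9)(β+…+β^3) ≥ 22−12, i.e. β+…+β^3 ≥ 10/3.
At β = 7/10: β+…+β^3 = 1.5330 < 3.3333.
So cooperation is not sustainable.

No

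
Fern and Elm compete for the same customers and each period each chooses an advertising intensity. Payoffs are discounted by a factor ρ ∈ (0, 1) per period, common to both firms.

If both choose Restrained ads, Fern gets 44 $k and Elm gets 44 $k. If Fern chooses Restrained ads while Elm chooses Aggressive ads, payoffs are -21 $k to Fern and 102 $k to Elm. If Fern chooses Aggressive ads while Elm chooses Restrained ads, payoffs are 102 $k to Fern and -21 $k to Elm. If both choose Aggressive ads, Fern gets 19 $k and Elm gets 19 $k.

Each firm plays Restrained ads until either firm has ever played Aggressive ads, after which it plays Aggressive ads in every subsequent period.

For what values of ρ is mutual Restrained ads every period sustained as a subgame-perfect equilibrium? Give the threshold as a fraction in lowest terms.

One-period gain from deviating is 102 − 44 = 58. The loss is 44 − 19 = 25 in every subsequent period, with present value 25·ρ/(1−ρ).
Deviation is unprofitable when 25·ρ/(1−ρ) ≥ 58, i.e. ρ/(1−ρ) ≥ 58/25.
Equivalently ρ ≥ 58/(58+25) = 58/83.

58/83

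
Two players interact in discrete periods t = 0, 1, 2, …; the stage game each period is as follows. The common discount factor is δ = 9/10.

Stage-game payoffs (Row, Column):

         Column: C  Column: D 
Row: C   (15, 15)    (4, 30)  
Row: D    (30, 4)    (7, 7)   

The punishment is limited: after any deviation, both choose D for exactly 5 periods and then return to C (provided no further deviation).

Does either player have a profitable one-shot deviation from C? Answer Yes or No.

A one-shot deviation gives 30 now, then 7 for 5 periods, then back to 15.
Gain from deviating: (30−15) today; loss: (15−7) in each of the next 5 periods.
No-deviation condition: (15−7)(δ+…+δ^5) ≥ 30−15, i.e. δ+…+δ^5 ≥ 15/8.
At δ = 9/10: δ+…+δ^5 = 3.6856 ≥ 1.8750.
So cooperation is sustainable.

No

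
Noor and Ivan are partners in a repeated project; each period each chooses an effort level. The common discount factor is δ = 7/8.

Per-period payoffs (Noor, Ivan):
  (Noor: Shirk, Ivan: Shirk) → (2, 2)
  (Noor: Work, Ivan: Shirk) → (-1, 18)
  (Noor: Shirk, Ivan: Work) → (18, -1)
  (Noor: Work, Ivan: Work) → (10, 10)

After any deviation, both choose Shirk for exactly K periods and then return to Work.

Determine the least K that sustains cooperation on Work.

No profitable deviation requires (10−2)(δ+…+δ^K) ≥ 18−10, i.e. δ+…+δ^K ≥ 1 ≈ 1.0000.
With δ = 7/8, the partial sums are K=1: 0.8750, K=2: 1.6406.
K = 2 is the first length at which the sum reaches 1.0000.

2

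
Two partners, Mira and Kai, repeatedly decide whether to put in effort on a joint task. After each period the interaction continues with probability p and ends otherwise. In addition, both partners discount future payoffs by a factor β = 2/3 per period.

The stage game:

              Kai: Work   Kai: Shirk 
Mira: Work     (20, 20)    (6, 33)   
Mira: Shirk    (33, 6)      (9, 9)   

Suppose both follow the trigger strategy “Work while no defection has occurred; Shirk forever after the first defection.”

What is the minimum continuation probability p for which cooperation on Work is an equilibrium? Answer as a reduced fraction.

With continuation probability p and discount β, the effective per-period discount factor is βp.
Grim-trigger IC: βp ≥ (33−20)/(33−9) = 13/24.
So p ≥ (13/24)/(2/3) = 13/16.

13/16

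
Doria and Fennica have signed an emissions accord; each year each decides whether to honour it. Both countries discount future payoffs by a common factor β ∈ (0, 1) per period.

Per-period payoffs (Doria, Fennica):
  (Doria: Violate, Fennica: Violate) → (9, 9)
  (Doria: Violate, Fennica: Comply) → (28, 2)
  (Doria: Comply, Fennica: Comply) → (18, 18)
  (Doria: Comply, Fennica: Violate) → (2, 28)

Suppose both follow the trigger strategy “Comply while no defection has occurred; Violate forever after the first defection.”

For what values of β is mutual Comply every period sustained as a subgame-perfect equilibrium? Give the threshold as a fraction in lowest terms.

Under grim trigger the critical discount factor is (T−C)/(T−P) with T = 28, C = 18, P = 9.
β* = (28−18)/(28−9) = 10/19.

10/19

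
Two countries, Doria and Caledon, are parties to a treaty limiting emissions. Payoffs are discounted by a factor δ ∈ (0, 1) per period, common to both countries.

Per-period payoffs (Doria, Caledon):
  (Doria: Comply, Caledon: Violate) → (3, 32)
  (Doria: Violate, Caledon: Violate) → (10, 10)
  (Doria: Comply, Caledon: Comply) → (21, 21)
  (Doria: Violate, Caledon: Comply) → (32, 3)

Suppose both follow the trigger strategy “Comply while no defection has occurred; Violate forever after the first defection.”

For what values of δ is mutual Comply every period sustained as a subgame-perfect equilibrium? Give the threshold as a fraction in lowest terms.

21/(1−δ) ≥ 32 + 10δ/(1−δ)
21 ≥ 32 − 22δ
δ ≥ 11/22 = 1/2.

1/2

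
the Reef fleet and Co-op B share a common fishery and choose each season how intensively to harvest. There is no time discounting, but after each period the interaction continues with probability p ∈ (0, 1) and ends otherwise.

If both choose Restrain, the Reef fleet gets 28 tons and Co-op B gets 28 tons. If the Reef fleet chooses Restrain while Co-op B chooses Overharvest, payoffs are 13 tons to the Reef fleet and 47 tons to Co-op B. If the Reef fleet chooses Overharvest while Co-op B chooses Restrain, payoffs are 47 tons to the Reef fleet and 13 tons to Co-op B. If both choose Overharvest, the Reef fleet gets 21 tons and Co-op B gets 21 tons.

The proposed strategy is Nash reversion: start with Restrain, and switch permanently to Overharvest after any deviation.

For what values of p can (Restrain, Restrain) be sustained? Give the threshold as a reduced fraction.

19/26

With no time discounting, the continuation probability p plays the role of the discount factor.
Grim-trigger IC: 28/(1−p) ≥ 47 + 21p/(1−p) ⇒ p ≥ (47−28)/(47−21) = 19/26.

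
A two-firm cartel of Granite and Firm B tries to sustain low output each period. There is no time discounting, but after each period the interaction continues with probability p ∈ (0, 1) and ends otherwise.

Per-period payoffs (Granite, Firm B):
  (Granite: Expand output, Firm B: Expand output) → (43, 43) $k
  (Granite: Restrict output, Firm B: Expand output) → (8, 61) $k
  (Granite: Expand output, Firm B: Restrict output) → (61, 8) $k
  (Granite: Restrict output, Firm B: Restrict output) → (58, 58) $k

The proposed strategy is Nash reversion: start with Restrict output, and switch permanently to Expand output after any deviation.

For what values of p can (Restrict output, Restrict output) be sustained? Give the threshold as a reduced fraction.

1/6

Expected cooperation value is 58 + p·58 + p²·58 + … = 58/(1−p); deviation gives 61 + p·43/(1−p).
58 ≥ 61(1−p) + 43p ⇒ 18p ≥ 3 ⇒ p ≥ 3/18 = 1/6.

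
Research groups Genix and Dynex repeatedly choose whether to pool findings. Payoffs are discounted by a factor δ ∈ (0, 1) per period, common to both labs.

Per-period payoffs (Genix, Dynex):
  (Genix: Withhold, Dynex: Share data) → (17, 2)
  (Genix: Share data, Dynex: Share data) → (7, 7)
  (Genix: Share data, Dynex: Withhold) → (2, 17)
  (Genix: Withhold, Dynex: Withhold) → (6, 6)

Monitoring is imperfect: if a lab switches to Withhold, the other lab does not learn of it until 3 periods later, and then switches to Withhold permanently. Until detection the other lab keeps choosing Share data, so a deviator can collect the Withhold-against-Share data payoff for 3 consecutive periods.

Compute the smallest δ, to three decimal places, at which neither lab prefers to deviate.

A deviator earns 17 for 3 periods, then 6 forever; cooperating earns 7 forever. Multiplying the IC by (1−δ):
7 ≥ 17(1−δ^3) + 6δ^3, so 11·δ^3 ≥ 10 and δ^3 ≥ 10/11.
δ ≥ (10/11)^(1/3) ≈ 0.969.

0.969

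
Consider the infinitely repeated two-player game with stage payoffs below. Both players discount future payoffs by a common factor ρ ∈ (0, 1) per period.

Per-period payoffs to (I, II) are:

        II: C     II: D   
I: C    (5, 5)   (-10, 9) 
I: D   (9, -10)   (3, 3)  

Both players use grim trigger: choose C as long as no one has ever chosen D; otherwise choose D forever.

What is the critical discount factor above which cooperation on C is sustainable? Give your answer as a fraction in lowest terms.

Under grim trigger the critical discount factor is (T−C)/(T−P) with T = 9, C = 5, P = 3.
ρ* = (9−5)/(9−3) = 4/6 = 2/3.

2/3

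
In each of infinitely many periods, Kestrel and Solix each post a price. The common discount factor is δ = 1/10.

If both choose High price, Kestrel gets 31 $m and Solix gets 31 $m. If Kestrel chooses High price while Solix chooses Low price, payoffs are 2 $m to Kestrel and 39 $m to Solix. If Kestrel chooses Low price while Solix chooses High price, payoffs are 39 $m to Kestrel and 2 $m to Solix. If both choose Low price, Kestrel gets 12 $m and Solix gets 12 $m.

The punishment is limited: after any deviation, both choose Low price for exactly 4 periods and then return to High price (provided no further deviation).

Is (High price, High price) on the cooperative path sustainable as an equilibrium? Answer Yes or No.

A one-shot deviation gives 39 now, then 12 for 4 periods, then back to 31.
Gain from deviating: (39−31) today; loss: (31−12) in each of the next 4 periods.
No-deviation condition: (31−12)(δ+…+δ^4) ≥ 39−31, i.e. δ+…+δ^4 ≥ 8/19.
At δ = 1/10: δ+…+δ^4 = 0.1111 < 0.4211.
So cooperation is not sustainable.

No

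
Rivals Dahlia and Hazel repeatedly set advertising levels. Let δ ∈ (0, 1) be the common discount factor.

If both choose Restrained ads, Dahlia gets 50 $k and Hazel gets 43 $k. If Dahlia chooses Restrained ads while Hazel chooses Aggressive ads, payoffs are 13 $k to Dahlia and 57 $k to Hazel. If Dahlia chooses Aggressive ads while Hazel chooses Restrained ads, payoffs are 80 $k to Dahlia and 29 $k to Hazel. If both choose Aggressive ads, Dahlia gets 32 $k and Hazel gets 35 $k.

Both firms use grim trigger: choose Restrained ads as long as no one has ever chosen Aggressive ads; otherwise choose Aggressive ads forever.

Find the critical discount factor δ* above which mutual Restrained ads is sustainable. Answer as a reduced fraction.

7/11

Dahlia: cooperation gives 50 each period; deviation gives 80 once then 32 forever.
  50/(1−δ) ≥ 80 + 32δ/(1−δ) ⇒ δ ≥ 30/48 = 5/8.
Hazel: cooperation gives 43 each period; deviation gives 57 once then 35 forever.
  δ ≥ 14/22 = 7/11.
Both must hold, so the binding constraint is Hazel's: δ ≥ 7/11.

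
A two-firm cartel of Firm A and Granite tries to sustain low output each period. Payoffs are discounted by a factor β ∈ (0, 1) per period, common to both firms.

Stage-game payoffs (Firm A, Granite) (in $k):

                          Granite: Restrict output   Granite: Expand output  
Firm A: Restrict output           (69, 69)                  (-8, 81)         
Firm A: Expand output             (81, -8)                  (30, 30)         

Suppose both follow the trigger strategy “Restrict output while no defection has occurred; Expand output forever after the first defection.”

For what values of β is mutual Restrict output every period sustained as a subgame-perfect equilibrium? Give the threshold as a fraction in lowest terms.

4/17

Under grim trigger the critical discount factor is (T−C)/(T−P) with T = 81, C = 69, P = 30.
β* = (81−69)/(81−30) = 12/51 = 4/17.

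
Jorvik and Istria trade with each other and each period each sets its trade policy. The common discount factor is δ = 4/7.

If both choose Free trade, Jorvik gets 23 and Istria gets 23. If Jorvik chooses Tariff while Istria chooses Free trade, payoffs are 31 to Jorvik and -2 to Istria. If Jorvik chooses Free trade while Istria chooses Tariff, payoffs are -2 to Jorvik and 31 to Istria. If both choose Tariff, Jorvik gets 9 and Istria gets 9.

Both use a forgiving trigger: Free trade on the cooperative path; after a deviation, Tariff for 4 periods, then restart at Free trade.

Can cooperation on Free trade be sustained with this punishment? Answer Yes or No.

A one-shot deviation gives 31 now, then 9 for 4 periods, then back to 23.
Gain from deviating: (31−23) today; loss: (23−9) in each of the next 4 periods.
No-deviation condition: (23−9)(δ+…+δ^4) ≥ 31−23, i.e. δ+…+δ^4 ≥ 4/7.
At δ = 4/7: δ+…+δ^4 = 1.1912 ≥ 0.5714.
So cooperation is sustainable.

Yes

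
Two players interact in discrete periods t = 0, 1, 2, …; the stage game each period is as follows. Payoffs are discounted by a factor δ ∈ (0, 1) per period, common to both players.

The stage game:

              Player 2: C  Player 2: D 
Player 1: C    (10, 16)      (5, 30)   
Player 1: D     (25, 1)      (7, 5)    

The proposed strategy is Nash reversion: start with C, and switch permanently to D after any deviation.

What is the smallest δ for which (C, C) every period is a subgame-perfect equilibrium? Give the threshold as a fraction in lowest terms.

Player 1: cooperation gives 10 each period; deviation gives 25 once then 7 forever.
  10/(1−δ) ≥ 25 + 7δ/(1−δ) ⇒ δ ≥ 15/18 = 5/6.
Player 2: cooperation gives 16 each period; deviation gives 30 once then 5 forever.
  δ ≥ 14/25.
Both must hold, so the binding constraint is Player 1's: δ ≥ 5/6.

5/6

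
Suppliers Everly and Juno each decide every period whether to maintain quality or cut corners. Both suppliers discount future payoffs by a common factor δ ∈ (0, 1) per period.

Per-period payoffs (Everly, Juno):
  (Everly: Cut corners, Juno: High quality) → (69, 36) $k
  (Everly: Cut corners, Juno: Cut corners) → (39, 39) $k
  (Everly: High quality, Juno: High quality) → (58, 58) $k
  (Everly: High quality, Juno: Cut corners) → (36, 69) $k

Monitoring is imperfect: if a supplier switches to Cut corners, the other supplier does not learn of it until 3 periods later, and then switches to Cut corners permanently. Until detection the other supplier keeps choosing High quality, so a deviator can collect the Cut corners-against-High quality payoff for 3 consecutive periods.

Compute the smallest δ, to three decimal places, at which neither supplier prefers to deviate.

0.716

A deviator earns 69 for 3 periods, then 39 forever; cooperating earns 58 forever. Multiplying the IC by (1−δ):
58 ≥ 69(1−δ^3) + 39δ^3, so 30·δ^3 ≥ 11 and δ^3 ≥ 11/30.
δ ≥ (11/30)^(1/3) ≈ 0.716.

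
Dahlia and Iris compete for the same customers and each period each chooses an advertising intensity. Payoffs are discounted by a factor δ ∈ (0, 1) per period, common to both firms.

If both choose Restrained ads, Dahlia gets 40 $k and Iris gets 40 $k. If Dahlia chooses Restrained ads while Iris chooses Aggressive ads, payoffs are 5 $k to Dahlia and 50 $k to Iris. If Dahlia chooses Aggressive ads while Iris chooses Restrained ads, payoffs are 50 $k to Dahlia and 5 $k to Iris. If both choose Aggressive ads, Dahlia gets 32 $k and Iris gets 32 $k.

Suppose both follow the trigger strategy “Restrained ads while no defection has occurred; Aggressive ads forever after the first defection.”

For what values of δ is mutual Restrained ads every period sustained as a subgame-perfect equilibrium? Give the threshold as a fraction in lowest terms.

Under grim trigger the critical discount factor is (T−C)/(T−P) with T = 50, C = 40, P = 32.
δ* = (50−40)/(50−32) = 10/18 = 5/9.

5/9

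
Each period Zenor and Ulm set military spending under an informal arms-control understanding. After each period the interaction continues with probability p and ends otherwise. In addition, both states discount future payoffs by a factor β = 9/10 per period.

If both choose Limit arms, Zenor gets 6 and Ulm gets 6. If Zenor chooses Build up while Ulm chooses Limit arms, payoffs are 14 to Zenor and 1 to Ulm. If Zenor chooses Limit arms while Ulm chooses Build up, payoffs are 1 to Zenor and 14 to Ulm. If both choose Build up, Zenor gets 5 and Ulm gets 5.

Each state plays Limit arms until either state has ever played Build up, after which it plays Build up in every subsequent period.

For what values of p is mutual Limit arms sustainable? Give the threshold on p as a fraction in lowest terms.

80/81

With continuation probability p and discount β, the effective per-period discount factor is βp.
Grim-trigger IC: βp ≥ (14−6)/(14−5) = 8/9.
So p ≥ (8/9)/(9/10) = 80/81.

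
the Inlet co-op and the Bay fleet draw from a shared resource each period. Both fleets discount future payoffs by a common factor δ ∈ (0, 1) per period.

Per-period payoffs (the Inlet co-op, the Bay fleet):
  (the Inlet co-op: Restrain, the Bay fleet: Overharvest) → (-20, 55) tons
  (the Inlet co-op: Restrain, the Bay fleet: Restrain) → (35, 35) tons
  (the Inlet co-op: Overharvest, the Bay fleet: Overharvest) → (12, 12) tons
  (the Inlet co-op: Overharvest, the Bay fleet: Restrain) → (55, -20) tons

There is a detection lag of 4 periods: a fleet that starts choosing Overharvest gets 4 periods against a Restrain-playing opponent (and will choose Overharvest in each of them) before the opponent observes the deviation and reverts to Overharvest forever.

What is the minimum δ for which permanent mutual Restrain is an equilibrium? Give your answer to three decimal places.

0.826

The best deviation is to choose Overharvest for all 4 undetected periods, earning 55 each, then 12 forever once detected.
Deviation value: 55(1−δ^4)/(1−δ) + 12δ^4/(1−δ); cooperation value: 35/(1−δ).
IC: 35 ≥ 55(1−δ^4) + 12δ^4 = 55 − 43δ^4.
So δ^4 ≥ 20/43, giving δ ≥ (20/43)^(1/4) ≈ 0.826.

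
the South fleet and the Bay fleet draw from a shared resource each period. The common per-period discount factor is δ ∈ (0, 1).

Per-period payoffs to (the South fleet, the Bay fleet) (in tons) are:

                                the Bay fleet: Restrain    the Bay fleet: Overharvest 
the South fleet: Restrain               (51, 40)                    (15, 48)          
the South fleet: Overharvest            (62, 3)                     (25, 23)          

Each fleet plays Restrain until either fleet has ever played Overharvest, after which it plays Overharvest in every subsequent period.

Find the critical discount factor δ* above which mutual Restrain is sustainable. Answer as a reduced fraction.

8/25

the South fleet: cooperation gives 51 each period; deviation gives 62 once then 25 forever.
  51/(1−δ) ≥ 62 + 25δ/(1−δ) ⇒ δ ≥ 11/37.
the Bay fleet: cooperation gives 40 each period; deviation gives 48 once then 23 forever.
  δ ≥ 8/25.
Both must hold, so the binding constraint is the Bay fleet's: δ ≥ 8/25.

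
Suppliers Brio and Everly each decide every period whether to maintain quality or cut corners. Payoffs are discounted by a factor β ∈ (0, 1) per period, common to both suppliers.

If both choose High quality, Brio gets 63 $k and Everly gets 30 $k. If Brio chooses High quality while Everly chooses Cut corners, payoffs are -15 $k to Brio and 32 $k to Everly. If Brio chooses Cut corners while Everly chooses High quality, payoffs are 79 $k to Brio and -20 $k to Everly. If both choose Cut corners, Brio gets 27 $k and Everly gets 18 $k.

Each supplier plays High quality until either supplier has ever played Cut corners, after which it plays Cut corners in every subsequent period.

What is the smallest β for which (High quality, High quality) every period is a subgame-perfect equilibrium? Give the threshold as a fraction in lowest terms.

4/13

For Brio: deviation gain 79−63 = 16, per-period punishment loss 63−27 = 36. IC gives β ≥ 16/52 = 4/13.
For Everly: gain 2, loss 12 per period, so β ≥ 2/14 = 1/7.
The tighter constraint is Brio's, so cooperation needs β ≥ 4/13.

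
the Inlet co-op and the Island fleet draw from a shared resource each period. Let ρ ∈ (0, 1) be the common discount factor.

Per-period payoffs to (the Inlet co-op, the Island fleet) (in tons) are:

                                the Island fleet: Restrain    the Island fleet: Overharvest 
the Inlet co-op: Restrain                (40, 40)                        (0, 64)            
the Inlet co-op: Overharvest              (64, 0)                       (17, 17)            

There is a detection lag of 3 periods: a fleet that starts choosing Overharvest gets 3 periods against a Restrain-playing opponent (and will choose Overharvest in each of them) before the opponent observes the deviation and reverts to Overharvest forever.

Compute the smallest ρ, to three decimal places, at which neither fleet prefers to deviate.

0.799

The best deviation is to choose Overharvest for all 3 undetected periods, earning 64 each, then 17 forever once detected.
Deviation value: 64(1−ρ^3)/(1−ρ) + 17ρ^3/(1−ρ); cooperation value: 40/(1−ρ).
IC: 40 ≥ 64(1−ρ^3) + 17ρ^3 = 64 − 47ρ^3.
So ρ^3 ≥ 24/47, giving ρ ≥ (24/47)^(1/3) ≈ 0.799.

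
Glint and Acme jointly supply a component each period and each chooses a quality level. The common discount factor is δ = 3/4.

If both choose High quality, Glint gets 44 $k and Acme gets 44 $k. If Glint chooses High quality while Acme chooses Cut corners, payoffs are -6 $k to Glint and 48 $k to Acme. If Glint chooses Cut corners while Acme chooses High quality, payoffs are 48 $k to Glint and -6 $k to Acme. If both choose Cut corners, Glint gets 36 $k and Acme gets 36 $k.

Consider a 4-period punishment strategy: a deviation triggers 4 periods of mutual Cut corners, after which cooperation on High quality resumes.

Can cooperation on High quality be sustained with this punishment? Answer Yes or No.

Comparing payoff streams over the 5 periods until play realigns: cooperate → 44(1+δ+…+δ^4); deviate → 48 + 36(δ+…+δ^4).
Cooperation is sustained iff (44−36)(δ+…+δ^4) ≥ 48−44.
δ+…+δ^4 = 3/4·(1−(3/4)^4)/(1−3/4) = 2.0508, and (48−44)/(44−36) = 0.5000.
2.0508 ≥ 0.5000, so cooperation is sustainable.

Yes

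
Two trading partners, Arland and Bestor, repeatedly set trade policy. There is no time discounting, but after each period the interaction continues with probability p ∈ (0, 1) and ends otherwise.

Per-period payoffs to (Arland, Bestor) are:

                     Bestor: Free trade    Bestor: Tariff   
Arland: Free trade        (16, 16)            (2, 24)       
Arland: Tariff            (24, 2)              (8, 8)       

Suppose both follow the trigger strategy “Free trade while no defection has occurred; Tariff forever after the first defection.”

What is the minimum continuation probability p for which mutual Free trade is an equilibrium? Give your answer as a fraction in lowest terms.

1/2

Expected cooperation value is 16 + p·16 + p²·16 + … = 16/(1−p); deviation gives 24 + p·8/(1−p).
16 ≥ 24(1−p) + 8p ⇒ 16p ≥ 8 ⇒ p ≥ 8/16 = 1/2.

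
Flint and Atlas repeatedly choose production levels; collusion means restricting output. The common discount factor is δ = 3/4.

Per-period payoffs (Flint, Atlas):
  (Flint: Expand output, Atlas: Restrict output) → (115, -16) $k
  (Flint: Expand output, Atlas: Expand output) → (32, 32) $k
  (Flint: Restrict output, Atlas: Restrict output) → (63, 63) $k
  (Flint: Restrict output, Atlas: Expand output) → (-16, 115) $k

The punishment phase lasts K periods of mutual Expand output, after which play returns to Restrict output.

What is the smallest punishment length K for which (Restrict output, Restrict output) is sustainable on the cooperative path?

Need Σ_{k=1}^{K} δ^k ≥ (115−63)/(63−32) = 1.6774 at δ = 3/4.
At K = 2 the sum is 1.3125 < 1.6774; at K = 3 it is 1.7344 ≥ 1.6774.
So the minimum punishment length is K = 3.

3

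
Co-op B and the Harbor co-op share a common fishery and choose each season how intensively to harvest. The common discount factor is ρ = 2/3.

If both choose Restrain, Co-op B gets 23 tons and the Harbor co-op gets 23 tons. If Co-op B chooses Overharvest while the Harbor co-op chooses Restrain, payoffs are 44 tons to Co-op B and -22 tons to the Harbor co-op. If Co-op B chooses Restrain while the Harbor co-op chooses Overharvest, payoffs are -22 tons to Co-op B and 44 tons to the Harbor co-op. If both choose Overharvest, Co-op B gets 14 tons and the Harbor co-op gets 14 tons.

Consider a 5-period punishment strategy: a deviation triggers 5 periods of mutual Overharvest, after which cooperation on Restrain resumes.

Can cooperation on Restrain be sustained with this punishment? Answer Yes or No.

No

Comparing payoff streams over the 6 periods until play realigns: cooperate → 23(1+ρ+…+ρ^5); deviate → 44 + 14(ρ+…+ρ^5).
Cooperation is sustained iff (23−14)(ρ+…+ρ^5) ≥ 44−23.
ρ+…+ρ^5 = 2/3·(1−(2/3)^5)/(1−2/3) = 1.7366, and (44−23)/(23−14) = 2.3333.
1.7366 < 2.3333, so cooperation is not sustainable.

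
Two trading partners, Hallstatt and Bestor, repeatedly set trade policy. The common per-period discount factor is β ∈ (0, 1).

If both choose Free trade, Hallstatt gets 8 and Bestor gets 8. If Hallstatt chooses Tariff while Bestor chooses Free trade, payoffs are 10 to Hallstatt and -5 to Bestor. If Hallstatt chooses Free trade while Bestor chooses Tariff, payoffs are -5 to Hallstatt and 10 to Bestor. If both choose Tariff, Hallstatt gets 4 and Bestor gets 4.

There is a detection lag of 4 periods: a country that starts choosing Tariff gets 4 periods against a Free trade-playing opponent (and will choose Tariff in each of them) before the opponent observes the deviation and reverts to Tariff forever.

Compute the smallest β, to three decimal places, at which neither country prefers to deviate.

The best deviation is to choose Tariff for all 4 undetected periods, earning 10 each, then 4 forever once detected.
Deviation value: 10(1−β^4)/(1−β) + 4β^4/(1−β); cooperation value: 8/(1−β).
IC: 8 ≥ 10(1−β^4) + 4β^4 = 10 − 6β^4.
So β^4 ≥ 2/6 = 1/3, giving β ≥ (1/3)^(1/4) ≈ 0.760.

0.760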